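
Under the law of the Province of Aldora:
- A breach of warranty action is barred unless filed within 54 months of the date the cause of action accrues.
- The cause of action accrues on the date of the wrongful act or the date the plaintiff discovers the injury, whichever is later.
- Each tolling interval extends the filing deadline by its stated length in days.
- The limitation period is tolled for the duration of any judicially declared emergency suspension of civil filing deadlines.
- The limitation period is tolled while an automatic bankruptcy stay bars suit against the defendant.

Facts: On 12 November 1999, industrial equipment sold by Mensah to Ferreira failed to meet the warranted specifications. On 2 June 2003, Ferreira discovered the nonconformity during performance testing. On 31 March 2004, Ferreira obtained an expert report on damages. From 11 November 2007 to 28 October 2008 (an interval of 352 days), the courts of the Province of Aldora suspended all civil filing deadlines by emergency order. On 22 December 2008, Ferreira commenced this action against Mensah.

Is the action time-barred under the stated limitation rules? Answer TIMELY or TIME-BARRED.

Taking the later of the act (12 November 1999) and discovery (2 June 2003), the claim accrued on 2 June 2003.
The untolled deadline — 54 months after 2 June 2003 — is 2 December 2007.
The emergency suspension of filing deadlines from 11 November 2007 to 28 October 2008 tolled the period for 352 days, extending the deadline to 18 November 2008.
None of the other events listed affects the running of the period under the stated rules.
Ferreira filed on 22 December 2008, after the 18 November 2008 deadline, so the action is time-barred.

TIME-BARRED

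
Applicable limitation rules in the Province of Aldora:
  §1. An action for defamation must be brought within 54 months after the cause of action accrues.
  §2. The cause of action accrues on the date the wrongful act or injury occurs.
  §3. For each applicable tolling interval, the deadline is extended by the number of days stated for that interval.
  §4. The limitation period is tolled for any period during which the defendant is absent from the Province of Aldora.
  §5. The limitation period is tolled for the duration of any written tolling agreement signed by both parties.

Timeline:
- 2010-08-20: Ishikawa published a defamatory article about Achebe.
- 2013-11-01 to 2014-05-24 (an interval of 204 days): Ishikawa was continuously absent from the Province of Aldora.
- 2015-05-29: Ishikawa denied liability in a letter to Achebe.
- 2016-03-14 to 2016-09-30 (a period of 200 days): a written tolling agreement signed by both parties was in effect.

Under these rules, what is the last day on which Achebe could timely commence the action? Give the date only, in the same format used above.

2015-09-12

The limitation period began to run on 2010-08-20.
54 months from 2010-08-20 is 2015-02-20.
The period was tolled for 204 days by the defendant's absence from the jurisdiction (2013-11-01 to 2014-05-24), pushing the deadline to 2015-09-12.
The written tolling agreement from 2016-03-14 to 2016-09-30 began after the period had already run on 2015-09-12, so it has no tolling effect.
None of the other events listed affects the running of the period under the stated rules.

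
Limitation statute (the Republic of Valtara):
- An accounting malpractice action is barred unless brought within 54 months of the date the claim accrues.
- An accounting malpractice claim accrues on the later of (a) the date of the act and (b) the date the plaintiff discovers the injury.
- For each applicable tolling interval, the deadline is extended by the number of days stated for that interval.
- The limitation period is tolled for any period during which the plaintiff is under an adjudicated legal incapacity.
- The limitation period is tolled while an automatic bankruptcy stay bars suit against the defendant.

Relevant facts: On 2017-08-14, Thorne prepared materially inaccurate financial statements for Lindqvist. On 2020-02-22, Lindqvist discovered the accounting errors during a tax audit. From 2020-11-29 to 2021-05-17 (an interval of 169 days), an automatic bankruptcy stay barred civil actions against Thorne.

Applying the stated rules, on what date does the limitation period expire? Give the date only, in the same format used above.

2025-02-07

Taking the later of the act (2017-08-14) and discovery (2020-02-22), the claim accrued on 2020-02-22.
Adding the 54 months base period to 2020-02-22 gives a deadline of 2024-08-22, before any tolling.
Because the automatic bankruptcy stay ran from 2020-11-29 to 2021-05-17, the deadline is extended by 169 days to 2025-02-07.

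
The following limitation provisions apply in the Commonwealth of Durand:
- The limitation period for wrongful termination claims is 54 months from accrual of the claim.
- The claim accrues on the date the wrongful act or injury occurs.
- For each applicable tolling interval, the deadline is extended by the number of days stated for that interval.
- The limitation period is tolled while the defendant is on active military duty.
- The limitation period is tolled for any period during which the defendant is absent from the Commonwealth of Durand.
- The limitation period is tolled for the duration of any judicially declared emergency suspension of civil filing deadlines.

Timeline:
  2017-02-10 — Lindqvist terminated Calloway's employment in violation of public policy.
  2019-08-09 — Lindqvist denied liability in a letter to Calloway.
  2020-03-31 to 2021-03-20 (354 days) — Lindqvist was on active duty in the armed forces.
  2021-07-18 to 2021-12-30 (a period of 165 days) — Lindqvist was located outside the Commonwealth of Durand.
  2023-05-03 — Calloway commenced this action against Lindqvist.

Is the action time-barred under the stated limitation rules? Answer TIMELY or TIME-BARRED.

The claim accrued on 2017-02-10, the date of the act.
54 months from 2017-02-10 is 2021-08-10.
The period was tolled for 354 days by the defendant's active military service (2020-03-31 to 2021-03-20), pushing the deadline to 2022-07-30.
The defendant's absence from the jurisdiction from 2021-07-18 to 2021-12-30 tolled the period for 165 days, extending the deadline to 2023-01-11.
The other events in the timeline have no effect on the limitation period under the stated rules.
Calloway filed on 2023-05-03, after the 2023-01-11 deadline, so the action is time-barred.

TIME-BARRED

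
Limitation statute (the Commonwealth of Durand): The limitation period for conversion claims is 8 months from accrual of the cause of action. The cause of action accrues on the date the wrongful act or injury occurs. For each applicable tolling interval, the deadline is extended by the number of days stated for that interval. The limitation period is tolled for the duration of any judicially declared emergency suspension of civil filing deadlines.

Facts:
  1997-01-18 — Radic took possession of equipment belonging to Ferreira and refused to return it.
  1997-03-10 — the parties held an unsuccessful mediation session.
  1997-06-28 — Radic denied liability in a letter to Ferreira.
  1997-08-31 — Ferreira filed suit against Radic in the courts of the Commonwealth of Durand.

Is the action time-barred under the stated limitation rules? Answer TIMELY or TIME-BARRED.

TIMELY

The claim accrued on 1997-01-18, when the wrongful act occurred.
The untolled deadline — 8 months after 1997-01-18 — is 1997-09-18.
None of the other events listed affects the running of the period under the stated rules.
The 1997-08-31 filing precedes the 1997-09-18 deadline; the claim is timely.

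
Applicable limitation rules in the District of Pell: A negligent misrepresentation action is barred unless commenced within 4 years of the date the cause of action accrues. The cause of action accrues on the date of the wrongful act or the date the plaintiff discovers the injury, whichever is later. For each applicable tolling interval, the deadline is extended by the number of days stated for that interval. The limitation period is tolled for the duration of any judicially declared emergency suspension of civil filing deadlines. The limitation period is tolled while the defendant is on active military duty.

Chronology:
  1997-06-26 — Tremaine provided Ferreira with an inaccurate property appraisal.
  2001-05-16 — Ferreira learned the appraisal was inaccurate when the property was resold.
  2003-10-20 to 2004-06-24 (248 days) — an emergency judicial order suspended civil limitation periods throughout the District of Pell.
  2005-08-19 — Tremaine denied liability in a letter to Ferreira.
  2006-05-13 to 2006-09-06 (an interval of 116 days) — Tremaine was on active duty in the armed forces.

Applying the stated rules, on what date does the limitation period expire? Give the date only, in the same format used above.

The claim accrued on 2001-05-16 — the later of the 1997-06-26 act and the 2001-05-16 discovery.
Adding the 4 years base period to 2001-05-16 gives a deadline of 2005-05-16, before any tolling.
Because the emergency suspension of filing deadlines ran from 2003-10-20 to 2004-06-24, the deadline is extended by 248 days to 2006-01-19.
The defendant's active military service starting 2006-05-13 came too late — the period had run on 2006-01-19 — and so does not extend the deadline.
Nothing else in the chronology tolls or restarts the period.

2006-01-19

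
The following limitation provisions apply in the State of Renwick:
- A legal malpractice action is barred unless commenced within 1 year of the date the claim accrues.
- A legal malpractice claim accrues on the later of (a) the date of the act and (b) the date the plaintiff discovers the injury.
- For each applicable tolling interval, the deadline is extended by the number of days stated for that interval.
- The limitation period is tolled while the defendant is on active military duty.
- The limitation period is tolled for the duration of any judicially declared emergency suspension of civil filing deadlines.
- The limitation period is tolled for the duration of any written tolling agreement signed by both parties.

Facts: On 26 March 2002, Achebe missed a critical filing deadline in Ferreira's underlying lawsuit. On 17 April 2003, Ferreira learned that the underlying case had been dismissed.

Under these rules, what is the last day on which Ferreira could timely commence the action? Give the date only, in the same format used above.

Taking the later of the act (26 March 2002) and discovery (17 April 2003), the claim accrued on 17 April 2003.
The untolled deadline — 1 year after 17 April 2003 — is 17 April 2004.

17 April 2004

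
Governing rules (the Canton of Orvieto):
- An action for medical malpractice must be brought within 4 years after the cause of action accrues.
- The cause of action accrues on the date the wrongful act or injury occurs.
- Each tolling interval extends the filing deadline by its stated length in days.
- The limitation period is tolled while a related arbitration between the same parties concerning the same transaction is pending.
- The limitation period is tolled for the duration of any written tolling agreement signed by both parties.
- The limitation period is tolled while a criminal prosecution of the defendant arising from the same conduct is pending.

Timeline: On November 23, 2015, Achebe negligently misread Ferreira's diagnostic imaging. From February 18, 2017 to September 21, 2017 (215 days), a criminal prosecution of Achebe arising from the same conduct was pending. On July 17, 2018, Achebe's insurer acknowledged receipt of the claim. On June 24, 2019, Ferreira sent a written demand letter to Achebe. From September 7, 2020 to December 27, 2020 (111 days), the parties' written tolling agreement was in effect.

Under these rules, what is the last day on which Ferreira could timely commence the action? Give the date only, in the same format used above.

June 25, 2020

The claim accrued on November 23, 2015, when the wrongful act occurred.
4 years from November 23, 2015 is November 23, 2019.
The period was tolled for 215 days by the pending criminal prosecution (February 18, 2017 to September 21, 2017), pushing the deadline to June 25, 2020.
By the time the written tolling agreement began on September 7, 2020, the limitation period had already expired on June 25, 2020; that interval cannot revive it.
The other events in the timeline have no effect on the limitation period under the stated rules.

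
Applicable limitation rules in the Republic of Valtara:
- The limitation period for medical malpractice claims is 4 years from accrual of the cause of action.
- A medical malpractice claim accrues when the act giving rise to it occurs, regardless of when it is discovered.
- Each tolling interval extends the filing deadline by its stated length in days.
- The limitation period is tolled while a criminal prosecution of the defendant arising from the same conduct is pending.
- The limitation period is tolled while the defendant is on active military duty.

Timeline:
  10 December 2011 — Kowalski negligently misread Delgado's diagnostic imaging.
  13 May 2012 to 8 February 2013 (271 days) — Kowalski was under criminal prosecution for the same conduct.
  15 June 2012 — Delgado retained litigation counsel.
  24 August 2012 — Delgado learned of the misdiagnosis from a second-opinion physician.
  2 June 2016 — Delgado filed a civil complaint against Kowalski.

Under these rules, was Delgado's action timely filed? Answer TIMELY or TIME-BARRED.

The claim accrued on 10 December 2011, when the wrongful act occurred; under the stated occurrence rule the 24 August 2012 discovery does not delay accrual.
4 years from 10 December 2011 is 10 December 2015.
The period was tolled for 271 days by the pending criminal prosecution (13 May 2012 to 8 February 2013), pushing the deadline to 6 September 2016.
Nothing else in the chronology tolls or restarts the period.
Filing on 2 June 2016 beat the 6 September 2016 deadline — the action is timely.

TIMELY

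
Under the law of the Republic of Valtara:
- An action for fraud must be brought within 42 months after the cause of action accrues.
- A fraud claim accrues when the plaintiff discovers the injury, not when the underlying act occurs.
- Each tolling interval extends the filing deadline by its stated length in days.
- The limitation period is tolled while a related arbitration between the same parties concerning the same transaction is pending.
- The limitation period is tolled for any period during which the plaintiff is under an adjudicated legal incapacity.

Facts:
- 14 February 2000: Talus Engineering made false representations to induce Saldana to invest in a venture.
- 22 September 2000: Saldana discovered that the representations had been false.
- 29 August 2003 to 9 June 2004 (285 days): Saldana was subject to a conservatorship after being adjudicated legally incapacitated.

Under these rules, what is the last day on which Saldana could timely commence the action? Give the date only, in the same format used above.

Accrual is tied to discovery, so the period began on 22 September 2000 rather than on 14 February 2000 when the act occurred.
The untolled deadline — 42 months after 22 September 2000 — is 22 March 2004.
Because the plaintiff's legal incapacity ran from 29 August 2003 to 9 June 2004, the deadline is extended by 285 days to 1 January 2005.

1 January 2005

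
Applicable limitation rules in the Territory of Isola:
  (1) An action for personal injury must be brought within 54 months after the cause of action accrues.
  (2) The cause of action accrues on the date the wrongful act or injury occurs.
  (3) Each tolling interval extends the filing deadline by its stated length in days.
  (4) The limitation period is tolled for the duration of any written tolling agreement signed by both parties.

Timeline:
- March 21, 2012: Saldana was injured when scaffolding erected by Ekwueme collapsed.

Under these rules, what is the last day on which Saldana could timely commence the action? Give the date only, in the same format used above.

The limitation period began to run on March 21, 2012.
The untolled deadline — 54 months after March 21, 2012 — is September 21, 2016.

September 21, 2016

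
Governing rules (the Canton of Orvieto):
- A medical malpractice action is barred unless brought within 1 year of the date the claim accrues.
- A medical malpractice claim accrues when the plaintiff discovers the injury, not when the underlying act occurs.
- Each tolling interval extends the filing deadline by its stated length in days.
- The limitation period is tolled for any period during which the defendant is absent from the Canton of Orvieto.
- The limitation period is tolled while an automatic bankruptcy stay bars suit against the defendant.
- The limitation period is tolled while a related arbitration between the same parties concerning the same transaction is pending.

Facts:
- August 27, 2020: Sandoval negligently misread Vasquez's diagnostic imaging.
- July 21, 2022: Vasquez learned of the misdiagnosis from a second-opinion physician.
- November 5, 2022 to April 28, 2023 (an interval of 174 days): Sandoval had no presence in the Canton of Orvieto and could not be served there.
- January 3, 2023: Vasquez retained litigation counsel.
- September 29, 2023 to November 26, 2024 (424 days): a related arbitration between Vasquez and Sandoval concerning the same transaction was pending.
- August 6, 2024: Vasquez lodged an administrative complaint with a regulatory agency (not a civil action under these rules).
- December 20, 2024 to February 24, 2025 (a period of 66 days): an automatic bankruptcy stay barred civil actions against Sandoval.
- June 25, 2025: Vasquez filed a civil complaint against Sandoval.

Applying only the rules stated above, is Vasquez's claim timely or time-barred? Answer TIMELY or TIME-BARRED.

TIME-BARRED

The claim did not accrue until Vasquez discovered the injury on July 21, 2022; the August 27, 2020 act date does not start the clock under the stated rule.
The untolled deadline — 1 year after July 21, 2022 — is July 21, 2023.
The period was tolled for 174 days by the defendant's absence from the jurisdiction (November 5, 2022 to April 28, 2023), pushing the deadline to January 11, 2024.
The pending related arbitration from September 29, 2023 to November 26, 2024 tolled the period for 424 days, extending the deadline to March 10, 2025.
The period was tolled for 66 days by the automatic bankruptcy stay (December 20, 2024 to February 24, 2025), pushing the deadline to May 15, 2025.
The other events in the timeline have no effect on the limitation period under the stated rules.
Vasquez filed on June 25, 2025, after the May 15, 2025 deadline, so the action is time-barred.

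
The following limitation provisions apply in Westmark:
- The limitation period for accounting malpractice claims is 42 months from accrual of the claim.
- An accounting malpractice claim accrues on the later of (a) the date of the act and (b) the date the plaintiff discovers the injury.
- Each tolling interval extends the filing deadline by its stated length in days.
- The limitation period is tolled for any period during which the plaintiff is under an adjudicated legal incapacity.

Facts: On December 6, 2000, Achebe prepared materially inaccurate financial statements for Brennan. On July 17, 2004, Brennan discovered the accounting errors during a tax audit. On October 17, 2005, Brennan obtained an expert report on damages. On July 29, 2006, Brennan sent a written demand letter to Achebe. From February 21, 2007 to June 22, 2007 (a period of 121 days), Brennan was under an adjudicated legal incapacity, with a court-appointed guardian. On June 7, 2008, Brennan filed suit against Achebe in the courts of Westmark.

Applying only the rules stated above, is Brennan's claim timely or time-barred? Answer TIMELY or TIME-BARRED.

TIME-BARRED

The claim accrued on July 17, 2004 — the later of the December 6, 2000 act and the July 17, 2004 discovery.
Adding the 42 months base period to July 17, 2004 gives a deadline of January 17, 2008, before any tolling.
The period was tolled for 121 days by the plaintiff's legal incapacity (February 21, 2007 to June 22, 2007), pushing the deadline to May 17, 2008.
None of the other events listed affects the running of the period under the stated rules.
Filing on June 7, 2008 missed the May 17, 2008 deadline — the action is time-barred.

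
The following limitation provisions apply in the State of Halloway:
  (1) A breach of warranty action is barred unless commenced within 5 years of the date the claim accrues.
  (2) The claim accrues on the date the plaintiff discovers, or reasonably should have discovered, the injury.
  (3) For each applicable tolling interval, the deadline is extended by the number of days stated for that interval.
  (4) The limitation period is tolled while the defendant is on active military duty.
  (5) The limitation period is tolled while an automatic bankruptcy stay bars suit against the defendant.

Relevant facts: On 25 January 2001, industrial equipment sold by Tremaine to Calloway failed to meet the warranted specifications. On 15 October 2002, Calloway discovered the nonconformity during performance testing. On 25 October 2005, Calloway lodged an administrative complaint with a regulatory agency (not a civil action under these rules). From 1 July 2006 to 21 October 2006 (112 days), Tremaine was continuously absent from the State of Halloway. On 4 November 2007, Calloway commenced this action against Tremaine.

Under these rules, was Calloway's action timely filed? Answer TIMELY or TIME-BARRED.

TIME-BARRED

Under the discovery rule, the claim accrued on 15 October 2002, when Calloway discovered the injury — not on the 25 January 2001 date of the underlying act.
Adding the 5 years base period to 15 October 2002 gives a deadline of 15 October 2007, before any tolling.
Although the defendant's absence ran from 1 July 2006 to 21 October 2006, the stated rules do not make that a tolling event, so it is disregarded.
The other events in the timeline have no effect on the limitation period under the stated rules.
Calloway filed on 4 November 2007, after the 15 October 2007 deadline, so the action is time-barred.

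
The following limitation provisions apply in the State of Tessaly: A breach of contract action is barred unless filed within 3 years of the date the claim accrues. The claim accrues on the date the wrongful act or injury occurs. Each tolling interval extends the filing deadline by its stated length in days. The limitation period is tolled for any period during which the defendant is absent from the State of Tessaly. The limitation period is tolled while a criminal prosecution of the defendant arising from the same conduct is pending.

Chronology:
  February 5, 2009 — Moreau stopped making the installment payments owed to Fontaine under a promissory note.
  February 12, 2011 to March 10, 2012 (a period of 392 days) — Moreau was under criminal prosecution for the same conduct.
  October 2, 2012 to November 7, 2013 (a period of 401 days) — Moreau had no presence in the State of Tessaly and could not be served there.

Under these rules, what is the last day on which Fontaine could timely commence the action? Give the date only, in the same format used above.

April 8, 2014

The claim accrued on February 5, 2009, the date of the act.
The untolled deadline — 3 years after February 5, 2009 — is February 5, 2012.
The pending criminal prosecution from February 12, 2011 to March 10, 2012 tolled the period for 392 days, extending the deadline to March 3, 2013.
Because the defendant's absence from the jurisdiction ran from October 2, 2012 to November 7, 2013, the deadline is extended by 401 days to April 8, 2014.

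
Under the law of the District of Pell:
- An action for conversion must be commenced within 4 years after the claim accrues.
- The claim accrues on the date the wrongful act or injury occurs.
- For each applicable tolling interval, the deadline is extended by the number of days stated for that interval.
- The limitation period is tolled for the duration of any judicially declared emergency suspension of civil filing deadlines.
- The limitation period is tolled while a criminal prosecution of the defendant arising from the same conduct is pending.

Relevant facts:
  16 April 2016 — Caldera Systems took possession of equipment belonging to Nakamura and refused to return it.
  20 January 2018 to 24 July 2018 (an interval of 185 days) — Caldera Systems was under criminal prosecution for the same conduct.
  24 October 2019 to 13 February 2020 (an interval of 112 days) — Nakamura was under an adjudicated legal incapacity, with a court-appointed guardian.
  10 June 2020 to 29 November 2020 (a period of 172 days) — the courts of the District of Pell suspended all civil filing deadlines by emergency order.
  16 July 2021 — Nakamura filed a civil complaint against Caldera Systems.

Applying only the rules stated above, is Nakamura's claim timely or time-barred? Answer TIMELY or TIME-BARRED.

The claim accrued on 16 April 2016, the date of the act.
The untolled deadline — 4 years after 16 April 2016 — is 16 April 2020.
The period was tolled for 185 days by the pending criminal prosecution (20 January 2018 to 24 July 2018), pushing the deadline to 18 October 2020.
The period was tolled for 172 days by the emergency suspension of filing deadlines (10 June 2020 to 29 November 2020), pushing the deadline to 8 April 2021.
No stated provision tolls the period for the plaintiff's incapacity, so the interval from 24 October 2019 to 13 February 2020 has no effect on the deadline.
The 16 July 2021 filing falls after the 8 April 2021 deadline; the claim is time-barred.

TIME-BARRED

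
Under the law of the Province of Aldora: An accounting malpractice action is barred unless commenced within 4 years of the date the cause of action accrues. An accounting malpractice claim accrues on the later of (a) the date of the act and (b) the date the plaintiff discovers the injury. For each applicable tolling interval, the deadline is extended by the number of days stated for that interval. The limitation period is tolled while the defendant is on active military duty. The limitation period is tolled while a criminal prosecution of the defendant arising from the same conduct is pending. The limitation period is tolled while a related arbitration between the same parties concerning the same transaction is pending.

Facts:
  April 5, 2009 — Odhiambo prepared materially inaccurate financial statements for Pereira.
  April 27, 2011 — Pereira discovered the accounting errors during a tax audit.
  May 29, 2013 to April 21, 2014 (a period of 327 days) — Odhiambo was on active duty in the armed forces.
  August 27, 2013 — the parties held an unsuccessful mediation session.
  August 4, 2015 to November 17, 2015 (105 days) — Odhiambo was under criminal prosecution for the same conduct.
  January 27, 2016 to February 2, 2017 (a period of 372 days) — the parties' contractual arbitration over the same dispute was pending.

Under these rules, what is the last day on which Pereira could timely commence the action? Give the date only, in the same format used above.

July 9, 2017

Because discovery on April 27, 2011 post-dates the April 5, 2009 act, accrual under the later-of rule falls on April 27, 2011.
Adding the 4 years base period to April 27, 2011 gives a deadline of April 27, 2015, before any tolling.
Because the defendant's active military service ran from May 29, 2013 to April 21, 2014, the deadline is extended by 327 days to March 19, 2016.
The pending criminal prosecution from August 4, 2015 to November 17, 2015 tolled the period for 105 days, extending the deadline to July 2, 2016.
The period was tolled for 372 days by the pending related arbitration (January 27, 2016 to February 2, 2017), pushing the deadline to July 9, 2017.
Nothing else in the chronology tolls or restarts the period.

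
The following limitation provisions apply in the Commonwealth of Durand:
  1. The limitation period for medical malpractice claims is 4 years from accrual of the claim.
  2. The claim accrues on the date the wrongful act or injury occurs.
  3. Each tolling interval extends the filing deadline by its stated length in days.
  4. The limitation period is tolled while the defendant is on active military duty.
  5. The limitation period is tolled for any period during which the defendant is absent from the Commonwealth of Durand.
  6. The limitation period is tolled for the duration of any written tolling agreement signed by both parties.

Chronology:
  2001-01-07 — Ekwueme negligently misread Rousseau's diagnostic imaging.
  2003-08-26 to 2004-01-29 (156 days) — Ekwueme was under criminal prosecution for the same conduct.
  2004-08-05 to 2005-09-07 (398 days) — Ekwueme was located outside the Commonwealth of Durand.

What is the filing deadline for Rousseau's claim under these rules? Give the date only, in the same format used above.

The claim accrued on 2001-01-07, the date of the act.
4 years from 2001-01-07 is 2005-01-07.
The defendant's absence from the jurisdiction from 2004-08-05 to 2005-09-07 tolled the period for 398 days, extending the deadline to 2006-02-09.
The pending criminal prosecution from 2003-08-26 to 2004-01-29 does not toll the period, because no stated rule makes a criminal prosecution a tolling event.

2006-02-09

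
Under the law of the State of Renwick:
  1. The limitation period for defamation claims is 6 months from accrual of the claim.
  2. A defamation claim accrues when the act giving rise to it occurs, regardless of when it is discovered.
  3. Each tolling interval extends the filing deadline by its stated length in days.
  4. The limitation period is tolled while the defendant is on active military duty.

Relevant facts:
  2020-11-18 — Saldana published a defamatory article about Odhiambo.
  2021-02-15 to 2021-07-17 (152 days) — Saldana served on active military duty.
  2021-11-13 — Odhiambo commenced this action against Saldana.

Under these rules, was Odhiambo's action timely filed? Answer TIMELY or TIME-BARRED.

The claim accrued on 2020-11-18, the date of the act.
6 months from 2020-11-18 is 2021-05-18.
The defendant's active military service from 2021-02-15 to 2021-07-17 tolled the period for 152 days, extending the deadline to 2021-10-17.
Filing on 2021-11-13 missed the 2021-10-17 deadline — the action is time-barred.

TIME-BARRED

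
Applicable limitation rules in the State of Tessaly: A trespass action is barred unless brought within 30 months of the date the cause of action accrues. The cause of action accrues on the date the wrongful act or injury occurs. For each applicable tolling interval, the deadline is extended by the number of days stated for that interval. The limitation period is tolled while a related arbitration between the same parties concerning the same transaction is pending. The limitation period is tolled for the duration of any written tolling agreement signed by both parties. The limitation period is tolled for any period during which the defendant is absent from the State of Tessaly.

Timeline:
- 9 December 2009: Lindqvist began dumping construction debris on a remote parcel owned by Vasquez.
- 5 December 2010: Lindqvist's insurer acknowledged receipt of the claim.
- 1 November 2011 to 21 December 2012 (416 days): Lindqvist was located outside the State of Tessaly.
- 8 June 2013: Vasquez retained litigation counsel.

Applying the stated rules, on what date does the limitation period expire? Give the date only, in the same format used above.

30 July 2013

The cause of action accrued on 9 December 2009, the date of the act.
Adding the 30 months base period to 9 December 2009 gives a deadline of 9 June 2012, before any tolling.
The period was tolled for 416 days by the defendant's absence from the jurisdiction (1 November 2011 to 21 December 2012), pushing the deadline to 30 July 2013.
None of the other events listed affects the running of the period under the stated rules.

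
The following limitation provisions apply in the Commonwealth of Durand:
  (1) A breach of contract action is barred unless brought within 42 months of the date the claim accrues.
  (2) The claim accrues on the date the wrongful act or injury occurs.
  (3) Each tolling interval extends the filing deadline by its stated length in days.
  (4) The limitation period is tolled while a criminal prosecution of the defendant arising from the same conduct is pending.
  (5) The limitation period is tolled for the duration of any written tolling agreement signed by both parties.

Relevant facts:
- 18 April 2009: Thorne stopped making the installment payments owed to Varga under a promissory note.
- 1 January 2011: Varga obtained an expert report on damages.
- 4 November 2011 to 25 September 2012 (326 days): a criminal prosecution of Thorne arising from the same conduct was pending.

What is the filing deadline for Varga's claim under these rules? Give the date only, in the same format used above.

The claim accrued on 18 April 2009, the date of the act.
Adding the 42 months base period to 18 April 2009 gives a deadline of 18 October 2012, before any tolling.
The pending criminal prosecution from 4 November 2011 to 25 September 2012 tolled the period for 326 days, extending the deadline to 9 September 2013.
The other events in the timeline have no effect on the limitation period under the stated rules.

9 September 2013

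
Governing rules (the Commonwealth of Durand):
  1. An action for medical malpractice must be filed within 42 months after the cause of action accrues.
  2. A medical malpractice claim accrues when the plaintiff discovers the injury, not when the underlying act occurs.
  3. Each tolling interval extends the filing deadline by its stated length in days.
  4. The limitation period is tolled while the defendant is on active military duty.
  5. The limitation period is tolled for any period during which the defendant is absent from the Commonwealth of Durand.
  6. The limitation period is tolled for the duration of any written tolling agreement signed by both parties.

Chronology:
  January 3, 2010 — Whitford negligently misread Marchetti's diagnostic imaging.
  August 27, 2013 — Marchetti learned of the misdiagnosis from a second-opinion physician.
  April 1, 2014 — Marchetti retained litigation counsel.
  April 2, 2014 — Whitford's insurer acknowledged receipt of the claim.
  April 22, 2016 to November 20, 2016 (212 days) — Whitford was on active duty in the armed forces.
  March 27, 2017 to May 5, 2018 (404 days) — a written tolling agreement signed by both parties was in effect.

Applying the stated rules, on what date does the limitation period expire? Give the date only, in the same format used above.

November 5, 2018

Accrual is tied to discovery, so the period began on August 27, 2013 rather than on January 3, 2010 when the act occurred.
Adding the 42 months base period to August 27, 2013 gives a deadline of February 27, 2017, before any tolling.
The defendant's active military service from April 22, 2016 to November 20, 2016 tolled the period for 212 days, extending the deadline to September 27, 2017.
Because the written tolling agreement ran from March 27, 2017 to May 5, 2018, the deadline is extended by 404 days to November 5, 2018.
None of the other events listed affects the running of the period under the stated rules.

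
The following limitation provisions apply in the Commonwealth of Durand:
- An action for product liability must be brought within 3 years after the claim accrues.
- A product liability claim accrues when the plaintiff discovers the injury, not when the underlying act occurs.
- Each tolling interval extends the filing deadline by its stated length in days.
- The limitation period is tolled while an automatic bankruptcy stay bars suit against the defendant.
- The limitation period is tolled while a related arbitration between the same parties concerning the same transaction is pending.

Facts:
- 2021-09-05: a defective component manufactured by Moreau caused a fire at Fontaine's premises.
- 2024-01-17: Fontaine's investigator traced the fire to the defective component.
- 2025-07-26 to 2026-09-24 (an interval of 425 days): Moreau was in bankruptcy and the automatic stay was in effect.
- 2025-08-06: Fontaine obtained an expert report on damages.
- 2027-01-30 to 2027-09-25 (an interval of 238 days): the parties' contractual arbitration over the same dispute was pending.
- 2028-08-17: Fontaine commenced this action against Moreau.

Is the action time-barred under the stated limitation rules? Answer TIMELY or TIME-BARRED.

The claim did not accrue until Fontaine discovered the injury on 2024-01-17; the 2021-09-05 act date does not start the clock under the stated rule.
3 years from 2024-01-17 is 2027-01-17.
Because the automatic bankruptcy stay ran from 2025-07-26 to 2026-09-24, the deadline is extended by 425 days to 2028-03-17.
Because the pending related arbitration ran from 2027-01-30 to 2027-09-25, the deadline is extended by 238 days to 2028-11-10.
None of the other events listed affects the running of the period under the stated rules.
Filing on 2028-08-17 beat the 2028-11-10 deadline — the action is timely.

TIMELY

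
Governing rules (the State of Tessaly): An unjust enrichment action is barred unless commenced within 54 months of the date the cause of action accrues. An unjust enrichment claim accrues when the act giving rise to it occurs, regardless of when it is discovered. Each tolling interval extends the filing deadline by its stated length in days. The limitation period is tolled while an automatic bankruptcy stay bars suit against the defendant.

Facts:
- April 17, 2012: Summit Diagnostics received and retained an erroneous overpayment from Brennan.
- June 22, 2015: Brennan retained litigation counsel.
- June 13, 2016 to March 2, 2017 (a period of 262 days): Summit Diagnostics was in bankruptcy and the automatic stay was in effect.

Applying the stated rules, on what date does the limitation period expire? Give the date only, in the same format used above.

The limitation period began to run on April 17, 2012.
Adding the 54 months base period to April 17, 2012 gives a deadline of October 17, 2016, before any tolling.
The period was tolled for 262 days by the automatic bankruptcy stay (June 13, 2016 to March 2, 2017), pushing the deadline to July 6, 2017.
The other events in the timeline have no effect on the limitation period under the stated rules.

July 6, 2017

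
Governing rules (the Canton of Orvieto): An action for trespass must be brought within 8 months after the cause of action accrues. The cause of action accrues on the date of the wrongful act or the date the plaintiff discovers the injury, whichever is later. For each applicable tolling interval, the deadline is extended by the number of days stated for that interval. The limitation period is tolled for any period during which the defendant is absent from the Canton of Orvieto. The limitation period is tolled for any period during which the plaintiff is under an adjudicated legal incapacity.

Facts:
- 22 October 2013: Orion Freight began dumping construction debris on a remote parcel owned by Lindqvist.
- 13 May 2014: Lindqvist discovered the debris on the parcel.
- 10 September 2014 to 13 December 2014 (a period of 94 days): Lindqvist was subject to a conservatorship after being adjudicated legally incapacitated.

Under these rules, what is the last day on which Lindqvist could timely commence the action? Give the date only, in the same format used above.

17 April 2015

The claim accrued on 13 May 2014 — the later of the 22 October 2013 act and the 13 May 2014 discovery.
8 months from 13 May 2014 is 13 January 2015.
Because the plaintiff's legal incapacity ran from 10 September 2014 to 13 December 2014, the deadline is extended by 94 days to 17 April 2015.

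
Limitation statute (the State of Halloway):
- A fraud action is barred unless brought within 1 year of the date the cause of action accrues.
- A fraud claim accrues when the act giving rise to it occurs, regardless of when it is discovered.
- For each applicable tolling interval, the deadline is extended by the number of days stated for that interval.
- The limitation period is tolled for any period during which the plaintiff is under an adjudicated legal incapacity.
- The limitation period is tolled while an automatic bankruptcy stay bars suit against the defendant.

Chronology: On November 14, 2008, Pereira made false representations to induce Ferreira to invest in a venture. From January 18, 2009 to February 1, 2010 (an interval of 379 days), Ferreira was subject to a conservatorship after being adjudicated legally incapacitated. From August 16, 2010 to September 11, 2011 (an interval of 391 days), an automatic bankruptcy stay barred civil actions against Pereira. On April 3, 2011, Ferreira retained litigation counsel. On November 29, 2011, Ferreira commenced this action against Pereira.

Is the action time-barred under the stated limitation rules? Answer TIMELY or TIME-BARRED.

The claim accrued on November 14, 2008, when the wrongful act occurred.
1 year from November 14, 2008 is November 14, 2009.
Because the plaintiff's legal incapacity ran from January 18, 2009 to February 1, 2010, the deadline is extended by 379 days to November 28, 2010.
The period was tolled for 391 days by the automatic bankruptcy stay (August 16, 2010 to September 11, 2011), pushing the deadline to December 24, 2011.
The other events in the timeline have no effect on the limitation period under the stated rules.
Ferreira filed on November 29, 2011, before the December 24, 2011 deadline, so the action is timely.

TIMELY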